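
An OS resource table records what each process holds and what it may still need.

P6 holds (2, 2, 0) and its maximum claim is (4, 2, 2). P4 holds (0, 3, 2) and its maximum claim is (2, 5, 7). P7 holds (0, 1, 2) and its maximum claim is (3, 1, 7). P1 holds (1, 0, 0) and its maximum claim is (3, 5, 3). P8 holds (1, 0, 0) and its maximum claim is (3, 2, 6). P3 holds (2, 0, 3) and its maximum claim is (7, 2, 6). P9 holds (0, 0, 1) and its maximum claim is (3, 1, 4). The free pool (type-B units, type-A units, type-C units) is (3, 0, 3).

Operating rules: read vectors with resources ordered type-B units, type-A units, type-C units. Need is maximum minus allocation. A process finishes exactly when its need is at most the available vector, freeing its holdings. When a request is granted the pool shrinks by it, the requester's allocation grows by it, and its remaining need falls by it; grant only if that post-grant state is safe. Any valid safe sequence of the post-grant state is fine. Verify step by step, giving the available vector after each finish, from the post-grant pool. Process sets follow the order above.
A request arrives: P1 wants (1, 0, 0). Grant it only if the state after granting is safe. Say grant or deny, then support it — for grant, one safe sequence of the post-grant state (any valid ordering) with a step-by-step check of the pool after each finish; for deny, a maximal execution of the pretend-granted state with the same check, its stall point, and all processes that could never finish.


DENY: after the grant no complete ordering would exist.
Key observation: after P6, P9 the pool peaks at (4, 2, 4), and each blocked process is short somewhere: P4 on type-C units; P7 on type-C units; P1 on type-A units; P8 on type-C units; P3 on type-B units.
On the post-grant state, P6, P9 is a maximal run — nothing extends it. Check, step by step:
  pool = (2, 0, 3)
  P6 needs (2, 0, 2) <= (2, 0, 3) -> finishes; pool += (2, 2, 0) = (4, 2, 3)
  P9 needs (3, 1, 3) <= (4, 2, 3) -> finishes; pool += (0, 0, 1) = (4, 2, 4)
  P4 cannot run: need (2, 2, 5) vs free (4, 2, 4) (insufficient type-C units)
  P7 cannot run: need (3, 0, 5) vs free (4, 2, 4) (insufficient type-C units)
  P1 cannot run: need (1, 5, 3) vs free (4, 2, 4) (insufficient type-A units)
  P8 cannot run: need (2, 2, 6) vs free (4, 2, 4) (insufficient type-C units)
  P3 cannot run: need (5, 2, 3) vs free (4, 2, 4) (insufficient type-B units)
Had the request been granted, P4, P7, P1, P8 and P3 could never finish.


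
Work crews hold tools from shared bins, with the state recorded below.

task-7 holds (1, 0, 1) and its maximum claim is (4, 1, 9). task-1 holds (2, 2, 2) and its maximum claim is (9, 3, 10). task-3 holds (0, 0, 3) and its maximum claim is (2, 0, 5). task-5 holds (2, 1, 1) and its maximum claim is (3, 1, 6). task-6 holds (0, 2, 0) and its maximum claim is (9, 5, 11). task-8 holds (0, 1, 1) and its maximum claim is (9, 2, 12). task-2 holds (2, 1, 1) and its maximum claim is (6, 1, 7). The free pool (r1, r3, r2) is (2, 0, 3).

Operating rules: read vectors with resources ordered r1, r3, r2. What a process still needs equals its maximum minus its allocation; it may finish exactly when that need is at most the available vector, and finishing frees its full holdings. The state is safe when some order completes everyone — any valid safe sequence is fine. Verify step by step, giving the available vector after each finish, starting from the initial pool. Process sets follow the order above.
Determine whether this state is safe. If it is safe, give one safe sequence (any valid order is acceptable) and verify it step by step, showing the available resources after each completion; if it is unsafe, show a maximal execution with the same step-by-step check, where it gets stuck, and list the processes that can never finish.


SAFE. One safe sequence: task-3, task-5, task-2, task-7, task-1, task-8, task-6.
Key observation: the order's first zero-slack moment is task-3 ((2, 0, 2) needed, (2, 0, 3) free — a requested resource with nothing to spare).
Verifying each step:
  pool = (2, 0, 3)
  task-3: need (2, 0, 2) fits (2, 0, 3); releases (0, 0, 3), pool now (2, 0, 6)
  task-5: need (1, 0, 5) fits (2, 0, 6); releases (2, 1, 1), pool now (4, 1, 7)
  task-2: need (4, 0, 6) fits (4, 1, 7); releases (2, 1, 1), pool now (6, 2, 8)
  task-7: need (3, 1, 8) fits (6, 2, 8); releases (1, 0, 1), pool now (7, 2, 9)
  task-1: need (7, 1, 8) fits (7, 2, 9); releases (2, 2, 2), pool now (9, 4, 11)
  task-8: need (9, 1, 11) fits (9, 4, 11); releases (0, 1, 1), pool now (9, 5, 12)
  task-6: need (9, 3, 11) fits (9, 5, 12); releases (0, 2, 0), pool now (9, 7, 12)


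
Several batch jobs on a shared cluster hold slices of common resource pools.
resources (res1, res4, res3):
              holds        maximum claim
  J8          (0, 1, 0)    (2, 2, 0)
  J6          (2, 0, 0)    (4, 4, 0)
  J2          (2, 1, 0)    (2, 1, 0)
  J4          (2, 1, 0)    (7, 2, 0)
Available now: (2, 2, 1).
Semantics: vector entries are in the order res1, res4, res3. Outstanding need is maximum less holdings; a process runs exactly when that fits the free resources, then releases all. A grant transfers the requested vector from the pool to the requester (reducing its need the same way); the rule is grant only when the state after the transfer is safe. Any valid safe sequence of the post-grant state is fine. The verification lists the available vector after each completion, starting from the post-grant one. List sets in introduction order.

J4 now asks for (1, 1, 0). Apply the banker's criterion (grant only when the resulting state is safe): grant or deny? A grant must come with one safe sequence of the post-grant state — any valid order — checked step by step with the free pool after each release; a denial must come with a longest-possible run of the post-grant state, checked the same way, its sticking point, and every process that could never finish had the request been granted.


DENY: after the grant no complete ordering would exist.
Key observation: after J2, J8 the pool peaks at (3, 3, 1), and each blocked process is short somewhere: J6 on res4; J4 on res1.
After a pretend grant, a maximal execution: J2, J8 — then nothing else fits. Verifying each step:
  pool = (1, 1, 1)
  J2 needs (0, 0, 0) <= (1, 1, 1) -> finishes; pool += (2, 1, 0) = (3, 2, 1)
  J8 needs (2, 1, 0) <= (3, 2, 1) -> finishes; pool += (0, 1, 0) = (3, 3, 1)
  blocked: J6 wants (2, 4, 0), pool (3, 3, 1) — not enough res4
  blocked: J4 wants (4, 0, 0), pool (3, 3, 1) — not enough res1
Post-grant, the permanently blocked set is J6 and J4.


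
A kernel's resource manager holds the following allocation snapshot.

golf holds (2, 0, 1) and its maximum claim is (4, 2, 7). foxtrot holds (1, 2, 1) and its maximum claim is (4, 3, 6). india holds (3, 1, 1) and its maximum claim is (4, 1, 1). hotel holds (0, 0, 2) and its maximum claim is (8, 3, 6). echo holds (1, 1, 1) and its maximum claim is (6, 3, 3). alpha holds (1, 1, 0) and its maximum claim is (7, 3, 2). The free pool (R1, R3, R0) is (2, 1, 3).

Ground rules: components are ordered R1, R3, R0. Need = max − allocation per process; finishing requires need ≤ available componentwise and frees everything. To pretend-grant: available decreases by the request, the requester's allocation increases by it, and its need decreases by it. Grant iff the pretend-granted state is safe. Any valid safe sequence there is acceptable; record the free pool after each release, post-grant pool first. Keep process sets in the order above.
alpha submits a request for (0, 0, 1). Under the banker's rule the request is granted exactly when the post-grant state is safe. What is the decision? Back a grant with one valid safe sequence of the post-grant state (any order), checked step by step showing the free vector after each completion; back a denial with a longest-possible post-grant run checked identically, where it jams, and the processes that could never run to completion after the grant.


GRANT: granting preserves safety; a valid post-grant sequence is india, echo, alpha, foxtrot, hotel, golf.
Key observation: post-grant, (2, 1, 2) remains, and an order beginning with india completes everyone.
Verifying the post-grant state step by step:
  pool = (2, 1, 2)
  run india (needs (1, 0, 0), free (2, 1, 2)); after release of (3, 1, 1) the pool is (5, 2, 3)
  run echo (needs (5, 2, 2), free (5, 2, 3)); after release of (1, 1, 1) the pool is (6, 3, 4)
  run alpha (needs (6, 2, 1), free (6, 3, 4)); after release of (1, 1, 1) the pool is (7, 4, 5)
  run foxtrot (needs (3, 1, 5), free (7, 4, 5)); after release of (1, 2, 1) the pool is (8, 6, 6)
  run hotel (needs (8, 3, 4), free (8, 6, 6)); after release of (0, 0, 2) the pool is (8, 6, 8)
  run golf (needs (2, 2, 6), free (8, 6, 8)); after release of (2, 0, 1) the pool is (10, 6, 9)


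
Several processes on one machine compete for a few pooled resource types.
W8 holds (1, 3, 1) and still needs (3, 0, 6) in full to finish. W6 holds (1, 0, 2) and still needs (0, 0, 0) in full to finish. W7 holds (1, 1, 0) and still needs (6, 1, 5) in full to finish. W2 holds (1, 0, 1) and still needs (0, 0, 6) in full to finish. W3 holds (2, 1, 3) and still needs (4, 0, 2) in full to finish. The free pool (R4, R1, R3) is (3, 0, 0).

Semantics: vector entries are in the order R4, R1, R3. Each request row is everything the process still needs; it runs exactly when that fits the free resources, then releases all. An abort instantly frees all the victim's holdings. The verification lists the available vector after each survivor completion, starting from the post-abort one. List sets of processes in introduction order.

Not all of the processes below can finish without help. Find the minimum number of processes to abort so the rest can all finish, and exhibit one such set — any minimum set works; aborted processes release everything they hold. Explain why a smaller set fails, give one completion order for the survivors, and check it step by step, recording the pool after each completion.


Abort W8.
Key observation: before aborting W8, W2 was permanently blocked — no order could ever run it; afterwards it completes at step 3.
Why nothing smaller works: aborting no one leaves the state deadlocked as given.
The survivors complete as W6, W3, W2, W7. Check, step by step (starting from the post-abort pool):
  pool = (4, 3, 1)
  run W6 (needs (0, 0, 0), free (4, 3, 1)); after release of (1, 0, 2) the pool is (5, 3, 3)
  run W3 (needs (4, 0, 2), free (5, 3, 3)); after release of (2, 1, 3) the pool is (7, 4, 6)
  run W2 (needs (0, 0, 6), free (7, 4, 6)); after release of (1, 0, 1) the pool is (8, 4, 7)
  run W7 (needs (6, 1, 5), free (8, 4, 7)); after release of (1, 1, 0) the pool is (9, 5, 7)


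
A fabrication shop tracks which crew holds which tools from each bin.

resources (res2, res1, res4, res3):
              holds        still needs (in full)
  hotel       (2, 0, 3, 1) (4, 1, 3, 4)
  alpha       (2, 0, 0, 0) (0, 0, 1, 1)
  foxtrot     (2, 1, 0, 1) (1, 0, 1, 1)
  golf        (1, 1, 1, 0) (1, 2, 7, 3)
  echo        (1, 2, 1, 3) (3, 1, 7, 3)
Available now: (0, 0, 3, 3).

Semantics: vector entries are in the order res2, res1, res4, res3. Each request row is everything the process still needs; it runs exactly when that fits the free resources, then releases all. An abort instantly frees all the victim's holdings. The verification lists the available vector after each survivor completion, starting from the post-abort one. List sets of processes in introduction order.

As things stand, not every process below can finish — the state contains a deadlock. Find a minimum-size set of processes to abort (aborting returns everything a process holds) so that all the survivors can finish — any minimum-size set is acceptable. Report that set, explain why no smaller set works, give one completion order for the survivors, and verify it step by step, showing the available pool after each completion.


The answer: abort golf.
Key observation: echo had no path to completion before; after the abort of golf ((1, 1, 1, 0) returned), step 4 is where it fits.
Minimality: the empty abort set fails — the state is deadlocked as it stands.
The survivors complete as alpha, foxtrot, hotel, echo. Check, step by step (starting from the post-abort pool):
  pool = (1, 1, 4, 3)
  run alpha (needs (0, 0, 1, 1), free (1, 1, 4, 3)); after release of (2, 0, 0, 0) the pool is (3, 1, 4, 3)
  run foxtrot (needs (1, 0, 1, 1), free (3, 1, 4, 3)); after release of (2, 1, 0, 1) the pool is (5, 2, 4, 4)
  run hotel (needs (4, 1, 3, 4), free (5, 2, 4, 4)); after release of (2, 0, 3, 1) the pool is (7, 2, 7, 5)
  run echo (needs (3, 1, 7, 3), free (7, 2, 7, 5)); after release of (1, 2, 1, 3) the pool is (8, 4, 8, 8)


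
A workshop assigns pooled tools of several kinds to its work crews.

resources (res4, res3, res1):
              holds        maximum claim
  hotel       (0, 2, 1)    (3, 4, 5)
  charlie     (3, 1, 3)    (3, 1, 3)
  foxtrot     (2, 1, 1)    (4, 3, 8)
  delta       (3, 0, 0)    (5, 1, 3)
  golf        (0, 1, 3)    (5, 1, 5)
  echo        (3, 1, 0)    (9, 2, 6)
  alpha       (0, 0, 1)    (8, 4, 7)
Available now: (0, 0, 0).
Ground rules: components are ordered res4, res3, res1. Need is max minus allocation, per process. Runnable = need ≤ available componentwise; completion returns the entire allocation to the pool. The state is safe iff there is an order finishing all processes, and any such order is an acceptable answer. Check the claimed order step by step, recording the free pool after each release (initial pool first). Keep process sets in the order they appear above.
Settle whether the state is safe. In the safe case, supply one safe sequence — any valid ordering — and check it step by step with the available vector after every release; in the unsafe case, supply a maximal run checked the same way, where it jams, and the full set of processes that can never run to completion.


SAFE — a valid safe sequence is charlie, delta, golf, hotel, foxtrot, echo, alpha.
Key observation: the order's first zero-slack moment is delta ((2, 1, 3) needed, (3, 1, 3) free — a requested resource with nothing to spare).
Step-by-step check:
  pool = (0, 0, 0)
  charlie needs (0, 0, 0) <= (0, 0, 0) -> finishes; pool += (3, 1, 3) = (3, 1, 3)
  delta needs (2, 1, 3) <= (3, 1, 3) -> finishes; pool += (3, 0, 0) = (6, 1, 3)
  golf needs (5, 0, 2) <= (6, 1, 3) -> finishes; pool += (0, 1, 3) = (6, 2, 6)
  hotel needs (3, 2, 4) <= (6, 2, 6) -> finishes; pool += (0, 2, 1) = (6, 4, 7)
  foxtrot needs (2, 2, 7) <= (6, 4, 7) -> finishes; pool += (2, 1, 1) = (8, 5, 8)
  echo needs (6, 1, 6) <= (8, 5, 8) -> finishes; pool += (3, 1, 0) = (11, 6, 8)
  alpha needs (8, 4, 6) <= (11, 6, 8) -> finishes; pool += (0, 0, 1) = (11, 6, 9)


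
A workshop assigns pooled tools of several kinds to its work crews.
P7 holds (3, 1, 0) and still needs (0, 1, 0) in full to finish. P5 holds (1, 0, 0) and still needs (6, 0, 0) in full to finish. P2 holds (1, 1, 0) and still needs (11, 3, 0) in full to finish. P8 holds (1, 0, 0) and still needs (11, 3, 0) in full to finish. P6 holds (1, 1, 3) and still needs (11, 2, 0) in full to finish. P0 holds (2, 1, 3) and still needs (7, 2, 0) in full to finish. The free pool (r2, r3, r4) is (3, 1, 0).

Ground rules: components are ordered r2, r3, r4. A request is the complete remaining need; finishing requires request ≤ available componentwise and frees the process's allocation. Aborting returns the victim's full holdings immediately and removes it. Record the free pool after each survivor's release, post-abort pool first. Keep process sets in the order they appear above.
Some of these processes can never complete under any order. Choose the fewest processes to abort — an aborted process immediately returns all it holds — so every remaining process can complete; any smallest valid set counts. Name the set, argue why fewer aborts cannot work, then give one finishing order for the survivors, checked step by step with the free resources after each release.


Abort P2 and P8.
Key observation: the deadlocked P6 becomes finishable only because P2 and P8 released (2, 1, 0); it completes at step 4 below.
Minimality, checking each single-abort alternative: P7 alone leaves P2 blocked (short on r2); P5 alone leaves P2 blocked (short on r2); P2 alone leaves P8 blocked (short on r2); P8 alone leaves P2 blocked (short on r2); P6 alone leaves P2 blocked (short on r2); P0 alone leaves P2 blocked (short on r2).
One survivor order: P7, P5, P0, P6. Step-by-step check (post-abort pool first):
  pool = (5, 2, 0)
  P7 needs (0, 1, 0) <= (5, 2, 0) -> finishes; pool += (3, 1, 0) = (8, 3, 0)
  P5 needs (6, 0, 0) <= (8, 3, 0) -> finishes; pool += (1, 0, 0) = (9, 3, 0)
  P0 needs (7, 2, 0) <= (9, 3, 0) -> finishes; pool += (2, 1, 3) = (11, 4, 3)
  P6 needs (11, 2, 0) <= (11, 4, 3) -> finishes; pool += (1, 1, 3) = (12, 5, 6)


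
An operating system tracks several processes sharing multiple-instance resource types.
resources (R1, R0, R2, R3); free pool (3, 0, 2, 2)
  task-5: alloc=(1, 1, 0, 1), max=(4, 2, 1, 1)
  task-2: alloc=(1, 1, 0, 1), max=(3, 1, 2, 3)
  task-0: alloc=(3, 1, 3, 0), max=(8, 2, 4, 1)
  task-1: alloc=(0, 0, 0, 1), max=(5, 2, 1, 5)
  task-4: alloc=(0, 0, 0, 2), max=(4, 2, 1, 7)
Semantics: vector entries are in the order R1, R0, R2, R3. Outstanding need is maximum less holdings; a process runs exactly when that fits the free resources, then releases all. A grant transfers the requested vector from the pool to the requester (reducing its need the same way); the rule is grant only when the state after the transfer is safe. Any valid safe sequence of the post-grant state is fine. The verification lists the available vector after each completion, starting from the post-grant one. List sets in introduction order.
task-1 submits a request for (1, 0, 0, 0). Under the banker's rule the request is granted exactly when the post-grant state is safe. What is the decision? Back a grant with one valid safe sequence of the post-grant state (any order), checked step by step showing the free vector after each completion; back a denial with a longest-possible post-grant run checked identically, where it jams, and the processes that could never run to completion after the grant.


GRANT. The post-grant state is safe; one safe sequence: task-2, task-5, task-1, task-4, task-0.
Key observation: the transfer keeps a workable pool ((2, 0, 2, 2)); task-2 starts the safe sequence.
Check on the post-grant state, step by step:
  pool = (2, 0, 2, 2)
  task-2: need (2, 0, 2, 2) fits (2, 0, 2, 2); releases (1, 1, 0, 1), pool now (3, 1, 2, 3)
  task-5: need (3, 1, 1, 0) fits (3, 1, 2, 3); releases (1, 1, 0, 1), pool now (4, 2, 2, 4)
  task-1: need (4, 2, 1, 4) fits (4, 2, 2, 4); releases (1, 0, 0, 1), pool now (5, 2, 2, 5)
  task-4: need (4, 2, 1, 5) fits (5, 2, 2, 5); releases (0, 0, 0, 2), pool now (5, 2, 2, 7)
  task-0: need (5, 1, 1, 1) fits (5, 2, 2, 7); releases (3, 1, 3, 0), pool now (8, 3, 5, 7)


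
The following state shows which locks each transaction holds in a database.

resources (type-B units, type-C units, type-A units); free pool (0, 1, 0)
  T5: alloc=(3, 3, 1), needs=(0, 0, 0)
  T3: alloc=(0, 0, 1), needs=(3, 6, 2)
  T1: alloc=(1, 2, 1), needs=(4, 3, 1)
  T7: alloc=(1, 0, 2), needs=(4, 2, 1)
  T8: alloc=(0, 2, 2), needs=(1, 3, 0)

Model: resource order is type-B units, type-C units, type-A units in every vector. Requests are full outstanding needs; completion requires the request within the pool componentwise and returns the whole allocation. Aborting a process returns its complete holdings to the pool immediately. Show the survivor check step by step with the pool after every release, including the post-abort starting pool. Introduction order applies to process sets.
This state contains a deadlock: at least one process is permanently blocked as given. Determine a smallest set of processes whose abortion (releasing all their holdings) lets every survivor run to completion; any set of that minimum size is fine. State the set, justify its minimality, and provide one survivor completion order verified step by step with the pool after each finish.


The answer: abort T7.
Key observation: no ordering could ever have run T1 before the abort of T7; with (1, 0, 2) back in the pool it fits at step 2.
Why nothing smaller works: aborting no one leaves the state deadlocked as given.
One survivor order: T5, T1, T8, T3. Check, step by step (post-abort pool first):
  pool = (1, 1, 2)
  run T5 (needs (0, 0, 0), free (1, 1, 2)); after release of (3, 3, 1) the pool is (4, 4, 3)
  run T1 (needs (4, 3, 1), free (4, 4, 3)); after release of (1, 2, 1) the pool is (5, 6, 4)
  run T8 (needs (1, 3, 0), free (5, 6, 4)); after release of (0, 2, 2) the pool is (5, 8, 6)
  run T3 (needs (3, 6, 2), free (5, 8, 6)); after release of (0, 0, 1) the pool is (5, 8, 7)


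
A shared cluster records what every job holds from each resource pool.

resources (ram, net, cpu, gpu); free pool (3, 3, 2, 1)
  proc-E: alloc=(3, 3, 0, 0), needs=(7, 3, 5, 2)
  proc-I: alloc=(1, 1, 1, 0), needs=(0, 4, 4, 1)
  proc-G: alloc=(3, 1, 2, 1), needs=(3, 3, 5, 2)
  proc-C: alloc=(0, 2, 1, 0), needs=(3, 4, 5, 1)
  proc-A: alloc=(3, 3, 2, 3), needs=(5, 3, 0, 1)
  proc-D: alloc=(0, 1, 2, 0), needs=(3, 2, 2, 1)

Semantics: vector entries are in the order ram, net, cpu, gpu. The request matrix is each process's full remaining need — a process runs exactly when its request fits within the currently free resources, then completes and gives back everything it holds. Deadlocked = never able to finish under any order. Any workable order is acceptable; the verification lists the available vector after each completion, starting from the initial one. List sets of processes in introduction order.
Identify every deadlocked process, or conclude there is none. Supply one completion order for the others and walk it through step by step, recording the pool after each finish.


Deadlocked set: proc-E, proc-G and proc-A.
Key observation: after proc-D, proc-I, proc-C the pool peaks at (4, 7, 6, 1), and each blocked process is short somewhere: proc-E on ram, gpu; proc-G on gpu; proc-A on ram.
A valid finishing order for the others: proc-D, proc-I, proc-C. Step-by-step check:
  pool = (3, 3, 2, 1)
  run proc-D (needs (3, 2, 2, 1), free (3, 3, 2, 1)); after release of (0, 1, 2, 0) the pool is (3, 4, 4, 1)
  run proc-I (needs (0, 4, 4, 1), free (3, 4, 4, 1)); after release of (1, 1, 1, 0) the pool is (4, 5, 5, 1)
  run proc-C (needs (3, 4, 5, 1), free (4, 5, 5, 1)); after release of (0, 2, 1, 0) the pool is (4, 7, 6, 1)
The blocked processes can never fit:
  proc-E still needs (7, 3, 5, 2) but only (4, 7, 6, 1) is free — short on ram and gpu
  proc-G still needs (3, 3, 5, 2) but only (4, 7, 6, 1) is free — short on gpu
  proc-A still needs (5, 3, 0, 1) but only (4, 7, 6, 1) is free — short on ram


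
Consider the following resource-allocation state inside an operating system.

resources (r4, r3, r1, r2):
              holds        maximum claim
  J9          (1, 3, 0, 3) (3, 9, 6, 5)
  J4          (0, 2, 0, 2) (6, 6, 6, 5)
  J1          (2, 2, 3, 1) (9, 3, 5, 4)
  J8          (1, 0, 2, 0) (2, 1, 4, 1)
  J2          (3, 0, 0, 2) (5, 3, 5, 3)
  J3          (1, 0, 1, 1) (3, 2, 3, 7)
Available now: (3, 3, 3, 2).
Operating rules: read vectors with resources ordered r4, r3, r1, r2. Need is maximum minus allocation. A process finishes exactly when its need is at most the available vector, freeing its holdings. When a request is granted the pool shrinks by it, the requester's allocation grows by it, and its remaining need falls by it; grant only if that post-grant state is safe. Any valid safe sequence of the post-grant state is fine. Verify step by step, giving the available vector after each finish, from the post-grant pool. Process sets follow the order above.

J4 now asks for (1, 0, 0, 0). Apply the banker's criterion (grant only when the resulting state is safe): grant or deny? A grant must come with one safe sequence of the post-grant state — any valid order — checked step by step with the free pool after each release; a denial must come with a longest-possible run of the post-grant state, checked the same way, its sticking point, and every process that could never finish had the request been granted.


DENY. Granting would leave the state unsafe.
Key observation: after J8, J2 the pool peaks at (6, 3, 5, 4), and each blocked process is short somewhere: J9 on r3, r1; J4 on r3, r1; J1 on r4; J3 on r2.
Pretend the grant happened; the run J8, J2 goes as far as possible. Step-by-step check:
  pool = (2, 3, 3, 2)
  J8: need (1, 1, 2, 1) fits (2, 3, 3, 2); releases (1, 0, 2, 0), pool now (3, 3, 5, 2)
  J2: need (2, 3, 5, 1) fits (3, 3, 5, 2); releases (3, 0, 0, 2), pool now (6, 3, 5, 4)
  J9 cannot run: need (2, 6, 6, 2) vs free (6, 3, 5, 4) (insufficient r3 and r1)
  J4 cannot run: need (5, 4, 6, 3) vs free (6, 3, 5, 4) (insufficient r3 and r1)
  J1 cannot run: need (7, 1, 2, 3) vs free (6, 3, 5, 4) (insufficient r4)
  J3 cannot run: need (2, 2, 2, 6) vs free (6, 3, 5, 4) (insufficient r2)
Processes that could never finish after the grant: J9, J4, J1 and J3.


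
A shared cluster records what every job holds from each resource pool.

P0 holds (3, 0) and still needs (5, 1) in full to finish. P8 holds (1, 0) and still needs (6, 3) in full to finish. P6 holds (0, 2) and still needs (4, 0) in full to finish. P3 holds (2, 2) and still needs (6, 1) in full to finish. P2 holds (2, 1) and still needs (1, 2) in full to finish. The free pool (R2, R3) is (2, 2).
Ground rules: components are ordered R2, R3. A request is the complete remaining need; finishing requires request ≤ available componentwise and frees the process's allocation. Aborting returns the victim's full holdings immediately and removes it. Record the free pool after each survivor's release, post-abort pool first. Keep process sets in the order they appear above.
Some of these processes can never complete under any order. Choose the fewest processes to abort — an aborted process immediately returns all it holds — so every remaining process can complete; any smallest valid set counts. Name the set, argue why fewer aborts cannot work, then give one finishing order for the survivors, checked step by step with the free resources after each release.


The answer: abort P8.
Key observation: no ordering could ever have run P0 before the abort of P8; with (1, 0) back in the pool it fits at step 2.
Why nothing smaller works: aborting no one leaves the state deadlocked as given.
One survivor order: P2, P0, P6, P3. Step-by-step check (post-abort pool first):
  pool = (3, 2)
  run P2 (needs (1, 2), free (3, 2)); after release of (2, 1) the pool is (5, 3)
  run P0 (needs (5, 1), free (5, 3)); after release of (3, 0) the pool is (8, 3)
  run P6 (needs (4, 0), free (8, 3)); after release of (0, 2) the pool is (8, 5)
  run P3 (needs (6, 1), free (8, 5)); after release of (2, 2) the pool is (10, 7)


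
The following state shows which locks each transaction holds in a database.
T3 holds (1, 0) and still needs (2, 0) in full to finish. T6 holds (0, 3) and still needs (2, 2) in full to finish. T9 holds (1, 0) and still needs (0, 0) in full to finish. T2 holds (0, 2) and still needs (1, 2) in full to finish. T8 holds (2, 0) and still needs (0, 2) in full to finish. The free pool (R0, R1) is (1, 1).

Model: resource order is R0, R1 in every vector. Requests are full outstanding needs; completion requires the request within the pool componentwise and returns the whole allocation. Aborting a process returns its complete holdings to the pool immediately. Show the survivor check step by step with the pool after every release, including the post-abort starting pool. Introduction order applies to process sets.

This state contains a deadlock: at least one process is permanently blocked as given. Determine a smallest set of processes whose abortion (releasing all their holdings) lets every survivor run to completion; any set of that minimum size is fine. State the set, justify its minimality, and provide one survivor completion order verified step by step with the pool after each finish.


The answer: abort T2.
Key observation: before aborting T2, T6 was permanently blocked — no order could ever run it; afterwards it completes at step 3.
Minimality: the empty abort set fails — the state is deadlocked as it stands.
The survivors complete as T9, T3, T6, T8. Verifying each step (starting from the post-abort pool):
  pool = (1, 3)
  run T9 (needs (0, 0), free (1, 3)); after release of (1, 0) the pool is (2, 3)
  run T3 (needs (2, 0), free (2, 3)); after release of (1, 0) the pool is (3, 3)
  run T6 (needs (2, 2), free (3, 3)); after release of (0, 3) the pool is (3, 6)
  run T8 (needs (0, 2), free (3, 6)); after release of (2, 0) the pool is (5, 6)


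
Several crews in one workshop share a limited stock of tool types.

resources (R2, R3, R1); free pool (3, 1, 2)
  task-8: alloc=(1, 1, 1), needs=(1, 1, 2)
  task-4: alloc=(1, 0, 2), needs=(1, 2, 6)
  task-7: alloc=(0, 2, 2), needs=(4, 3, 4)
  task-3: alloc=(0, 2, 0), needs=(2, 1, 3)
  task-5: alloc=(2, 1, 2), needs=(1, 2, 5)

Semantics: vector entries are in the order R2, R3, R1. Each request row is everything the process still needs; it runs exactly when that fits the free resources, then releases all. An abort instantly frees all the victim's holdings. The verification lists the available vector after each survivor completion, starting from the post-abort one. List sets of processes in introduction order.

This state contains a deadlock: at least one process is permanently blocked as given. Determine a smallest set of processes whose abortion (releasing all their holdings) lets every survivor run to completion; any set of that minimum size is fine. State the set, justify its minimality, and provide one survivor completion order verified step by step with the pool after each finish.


Abort task-7.
Key observation: before aborting task-7, task-5 was permanently blocked — no order could ever run it; afterwards it completes at step 3.
Minimality: the empty abort set fails — the state is deadlocked as it stands.
One survivor order: task-3, task-8, task-5, task-4. Verifying each step (post-abort pool first):
  pool = (3, 3, 4)
  run task-3 (needs (2, 1, 3), free (3, 3, 4)); after release of (0, 2, 0) the pool is (3, 5, 4)
  run task-8 (needs (1, 1, 2), free (3, 5, 4)); after release of (1, 1, 1) the pool is (4, 6, 5)
  run task-5 (needs (1, 2, 5), free (4, 6, 5)); after release of (2, 1, 2) the pool is (6, 7, 7)
  run task-4 (needs (1, 2, 6), free (6, 7, 7)); after release of (1, 0, 2) the pool is (7, 7, 9)


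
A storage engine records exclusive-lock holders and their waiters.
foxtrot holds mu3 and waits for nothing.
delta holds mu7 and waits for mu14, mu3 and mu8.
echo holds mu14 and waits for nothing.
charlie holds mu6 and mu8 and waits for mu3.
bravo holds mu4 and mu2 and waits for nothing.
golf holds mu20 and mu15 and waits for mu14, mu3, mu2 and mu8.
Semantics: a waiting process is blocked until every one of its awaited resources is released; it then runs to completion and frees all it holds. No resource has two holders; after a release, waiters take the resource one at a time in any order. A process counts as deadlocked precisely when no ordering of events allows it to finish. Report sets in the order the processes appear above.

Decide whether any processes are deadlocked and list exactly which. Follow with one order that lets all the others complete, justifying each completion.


No process is deadlocked.
Key observation: the wait relation is loop-free; peeling off processes with no waits unwinds the whole state.
The rest can finish in the order bravo, echo, foxtrot, charlie, golf, delta.
Verifying each step:
  run bravo (it waits on nothing); releases mu4 and mu2
  run echo (it waits on nothing); releases mu14
  run foxtrot (it waits on nothing); releases mu3
  charlie waits on mu3 — all released -> runs and releases mu6 and mu8
  golf waits on mu14, mu3, mu2 and mu8 — all released -> runs and releases mu20 and mu15
  delta waits on mu14, mu3 and mu8 — all released -> runs and releases mu7


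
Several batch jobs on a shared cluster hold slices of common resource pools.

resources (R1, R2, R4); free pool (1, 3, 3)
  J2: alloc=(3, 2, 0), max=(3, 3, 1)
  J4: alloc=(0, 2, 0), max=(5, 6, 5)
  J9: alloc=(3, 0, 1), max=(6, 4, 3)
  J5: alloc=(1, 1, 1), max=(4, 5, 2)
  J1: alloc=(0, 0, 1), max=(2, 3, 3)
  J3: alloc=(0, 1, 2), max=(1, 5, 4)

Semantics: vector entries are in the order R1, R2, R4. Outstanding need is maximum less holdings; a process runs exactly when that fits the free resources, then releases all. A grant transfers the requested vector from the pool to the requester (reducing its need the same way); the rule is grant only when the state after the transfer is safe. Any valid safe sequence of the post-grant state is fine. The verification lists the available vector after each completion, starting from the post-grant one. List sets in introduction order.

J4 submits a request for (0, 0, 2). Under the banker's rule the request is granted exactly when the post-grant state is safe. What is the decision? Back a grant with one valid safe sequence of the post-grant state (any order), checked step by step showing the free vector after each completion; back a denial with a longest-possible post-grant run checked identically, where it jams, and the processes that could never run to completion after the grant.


GRANT: granting preserves safety; a valid post-grant sequence is J2, J5, J3, J1, J4, J9.
Key observation: after the grant the pool drops to (1, 3, 1), which still lets J2 finish first and unwind the rest.
Check on the post-grant state, step by step:
  pool = (1, 3, 1)
  J2: need (0, 1, 1) fits (1, 3, 1); releases (3, 2, 0), pool now (4, 5, 1)
  J5: need (3, 4, 1) fits (4, 5, 1); releases (1, 1, 1), pool now (5, 6, 2)
  J3: need (1, 4, 2) fits (5, 6, 2); releases (0, 1, 2), pool now (5, 7, 4)
  J1: need (2, 3, 2) fits (5, 7, 4); releases (0, 0, 1), pool now (5, 7, 5)
  J4: need (5, 4, 3) fits (5, 7, 5); releases (0, 2, 2), pool now (5, 9, 7)
  J9: need (3, 4, 2) fits (5, 9, 7); releases (3, 0, 1), pool now (8, 9, 8)


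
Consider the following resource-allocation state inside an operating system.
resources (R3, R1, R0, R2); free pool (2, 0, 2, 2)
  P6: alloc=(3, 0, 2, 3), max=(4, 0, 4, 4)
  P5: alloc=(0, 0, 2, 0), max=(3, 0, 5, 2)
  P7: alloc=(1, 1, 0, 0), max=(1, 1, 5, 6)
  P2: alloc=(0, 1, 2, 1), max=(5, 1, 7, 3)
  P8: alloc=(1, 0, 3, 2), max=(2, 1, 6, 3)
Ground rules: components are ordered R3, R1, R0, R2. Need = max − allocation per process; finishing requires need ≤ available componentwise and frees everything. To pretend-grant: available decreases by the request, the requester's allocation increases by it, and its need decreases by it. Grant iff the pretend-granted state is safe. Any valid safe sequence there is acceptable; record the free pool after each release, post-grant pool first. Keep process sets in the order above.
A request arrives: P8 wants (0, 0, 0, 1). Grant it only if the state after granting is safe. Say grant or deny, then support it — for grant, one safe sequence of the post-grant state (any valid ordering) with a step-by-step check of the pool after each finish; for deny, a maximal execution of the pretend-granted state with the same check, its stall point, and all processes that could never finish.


GRANT: granting preserves safety; a valid post-grant sequence is P6, P5, P2, P8, P7.
Key observation: the transfer keeps a workable pool ((2, 0, 2, 1)); P6 starts the safe sequence.
Verifying the post-grant state step by step:
  pool = (2, 0, 2, 1)
  run P6 (needs (1, 0, 2, 1), free (2, 0, 2, 1)); after release of (3, 0, 2, 3) the pool is (5, 0, 4, 4)
  run P5 (needs (3, 0, 3, 2), free (5, 0, 4, 4)); after release of (0, 0, 2, 0) the pool is (5, 0, 6, 4)
  run P2 (needs (5, 0, 5, 2), free (5, 0, 6, 4)); after release of (0, 1, 2, 1) the pool is (5, 1, 8, 5)
  run P8 (needs (1, 1, 3, 0), free (5, 1, 8, 5)); after release of (1, 0, 3, 3) the pool is (6, 1, 11, 8)
  run P7 (needs (0, 0, 5, 6), free (6, 1, 11, 8)); after release of (1, 1, 0, 0) the pool is (7, 2, 11, 8)


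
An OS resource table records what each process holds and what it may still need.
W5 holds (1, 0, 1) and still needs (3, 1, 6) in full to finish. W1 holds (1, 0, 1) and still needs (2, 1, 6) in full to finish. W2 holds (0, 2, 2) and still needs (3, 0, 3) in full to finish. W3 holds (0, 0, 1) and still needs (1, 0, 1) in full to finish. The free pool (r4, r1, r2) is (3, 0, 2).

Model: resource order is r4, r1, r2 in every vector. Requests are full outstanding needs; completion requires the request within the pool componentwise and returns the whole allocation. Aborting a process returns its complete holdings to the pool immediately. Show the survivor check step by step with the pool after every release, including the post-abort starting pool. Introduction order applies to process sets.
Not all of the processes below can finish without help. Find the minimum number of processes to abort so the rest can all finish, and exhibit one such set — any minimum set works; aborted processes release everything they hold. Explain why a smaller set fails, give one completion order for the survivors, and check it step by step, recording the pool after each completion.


Minimum abort set: W5.
Key observation: W1 had no path to completion before; after the abort of W5 ((1, 0, 1) returned), step 3 is where it fits.
Minimality: the empty abort set fails — the state is deadlocked as it stands.
The survivors complete as W2, W3, W1. Verifying each step (starting from the post-abort pool):
  pool = (4, 0, 3)
  W2 needs (3, 0, 3) <= (4, 0, 3) -> finishes; pool += (0, 2, 2) = (4, 2, 5)
  W3 needs (1, 0, 1) <= (4, 2, 5) -> finishes; pool += (0, 0, 1) = (4, 2, 6)
  W1 needs (2, 1, 6) <= (4, 2, 6) -> finishes; pool += (1, 0, 1) = (5, 2, 7)


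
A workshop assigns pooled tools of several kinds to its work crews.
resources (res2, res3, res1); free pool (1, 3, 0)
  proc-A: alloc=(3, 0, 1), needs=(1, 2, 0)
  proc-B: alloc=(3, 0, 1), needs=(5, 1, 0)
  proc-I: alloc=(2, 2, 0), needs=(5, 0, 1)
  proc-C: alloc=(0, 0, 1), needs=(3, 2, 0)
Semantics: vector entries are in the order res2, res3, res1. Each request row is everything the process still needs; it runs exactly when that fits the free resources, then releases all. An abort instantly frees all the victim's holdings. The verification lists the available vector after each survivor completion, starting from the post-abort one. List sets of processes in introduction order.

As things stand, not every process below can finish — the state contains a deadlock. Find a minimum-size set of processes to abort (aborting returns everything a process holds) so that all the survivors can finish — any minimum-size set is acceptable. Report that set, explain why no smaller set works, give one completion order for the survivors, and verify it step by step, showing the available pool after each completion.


The answer: abort proc-B.
Key observation: before aborting proc-B, proc-I was permanently blocked — no order could ever run it; afterwards it completes at step 2.
No smaller set exists: with zero aborts the deadlock remains.
One survivor order: proc-A, proc-I, proc-C. Check, step by step (post-abort pool first):
  pool = (4, 3, 1)
  proc-A needs (1, 2, 0) <= (4, 3, 1) -> finishes; pool += (3, 0, 1) = (7, 3, 2)
  proc-I needs (5, 0, 1) <= (7, 3, 2) -> finishes; pool += (2, 2, 0) = (9, 5, 2)
  proc-C needs (3, 2, 0) <= (9, 5, 2) -> finishes; pool += (0, 0, 1) = (9, 5, 3)


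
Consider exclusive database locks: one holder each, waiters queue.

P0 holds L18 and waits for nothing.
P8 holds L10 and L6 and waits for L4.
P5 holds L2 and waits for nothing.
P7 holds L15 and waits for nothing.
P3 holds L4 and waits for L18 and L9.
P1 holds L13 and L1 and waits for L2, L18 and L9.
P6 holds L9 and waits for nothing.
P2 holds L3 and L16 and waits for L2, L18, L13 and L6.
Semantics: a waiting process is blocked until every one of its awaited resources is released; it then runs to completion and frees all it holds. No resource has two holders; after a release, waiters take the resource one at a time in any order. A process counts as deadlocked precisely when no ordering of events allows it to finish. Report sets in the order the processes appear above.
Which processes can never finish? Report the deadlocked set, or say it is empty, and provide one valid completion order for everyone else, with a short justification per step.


No process is deadlocked.
Key observation: all waits point, directly or indirectly, at processes that can finish, so nothing is permanently blocked.
The rest can finish in the order P6, P5, P0, P1, P3, P8, P2, P7.
Walking it through:
  P6 waits on nothing -> runs at once and releases L9
  P5 waits on nothing -> runs at once and releases L2
  P0 waits on nothing -> runs at once and releases L18
  run P1 (all its waits — L2, L18 and L9 — are resolved); releases L13 and L1
  run P3 (all its waits — L18 and L9 — are resolved); releases L4
  run P8 (all its waits — L4 — are resolved); releases L10 and L6
  run P2 (all its waits — L2, L18, L13 and L6 — are resolved); releases L3 and L16
  P7 waits on nothing -> runs at once and releases L15
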